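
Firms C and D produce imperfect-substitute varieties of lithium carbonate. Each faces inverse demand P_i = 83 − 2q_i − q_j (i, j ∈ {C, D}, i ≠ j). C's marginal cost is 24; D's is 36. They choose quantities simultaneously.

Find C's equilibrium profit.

317.52

Firm C's profit: π = q_C(83 − 2q_C − q_D) − 24q_C.
∂π/∂q_C = 59 − 4q_C − q_D = 0 ⇒ q_C = 14.75 − 0.25q_D.
Similarly q_D = 11.75 − 0.25q_C.
Plugging q_D into C's best response: q_C = 14.75 − 0.25(11.75 − 0.25q_C) ⇒ 0.9375q_C = 11.8125, so q_C = 12.6.
Then q_D = 11.75 − 0.25·12.6 = 8.6.
P_C = 83 − 2·12.6 − 8.6 = 49.2.
Profit = (49.2 − 24)·12.6 = 317.52.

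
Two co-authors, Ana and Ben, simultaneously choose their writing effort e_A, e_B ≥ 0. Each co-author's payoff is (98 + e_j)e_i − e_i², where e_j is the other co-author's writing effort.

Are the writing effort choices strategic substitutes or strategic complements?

strategic complements

Ana's payoff is (98 + e_B)e_A − e_A².
∂π/∂e_A = 98 + e_B − 2e_A = 0, so e_A = 49 + 0.5e_B.
The best-response slope de_A/de_B = 0.5 > 0: the reaction function is upward-sloping, so the choices are strategic complements.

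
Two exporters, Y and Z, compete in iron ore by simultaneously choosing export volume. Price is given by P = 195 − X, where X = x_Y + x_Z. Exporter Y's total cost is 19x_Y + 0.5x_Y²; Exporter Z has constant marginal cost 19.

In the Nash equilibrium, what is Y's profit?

1858.56

Exporter Y's profit: π = x_Y(195 − (x_Y + x_Z)) − 19x_Y − 0.5x_Y².
∂π/∂x_Y = 176 − 3x_Y − x_Z = 0, so x_Y = 176/3 − (1/3)x_Z.
For Z: ∂π/∂x_Z = 176 − 2x_Z − x_Y = 0 ⇒ x_Z = 88 − 0.5x_Y.
Plugging x_Z into Y's best response: x_Y = 176/3 − (1/3)(88 − 0.5x_Y) ⇒ (5/6)x_Y = 88/3, so x_Y = 35.2.
Then x_Z = 88 − 0.5·35.2 = 70.4.
Price P = 195 − 105.6 = 89.4.
Y's profit: (89.4 − 19)·35.2 − 0.5(35.2)² = 1858.56.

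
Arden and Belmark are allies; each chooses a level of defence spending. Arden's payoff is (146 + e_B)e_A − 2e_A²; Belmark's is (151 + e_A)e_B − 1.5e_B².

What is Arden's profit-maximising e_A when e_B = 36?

45.5

Expanding Arden's payoff: 146e_A + e_Be_A − 2e_A².
∂π/∂e_A = 146 + e_B − 4e_A = 0, so e_A = 36.5 + 0.25e_B.
At e_B = 36: e_A = 36.5 + 0.25·36 = 45.5.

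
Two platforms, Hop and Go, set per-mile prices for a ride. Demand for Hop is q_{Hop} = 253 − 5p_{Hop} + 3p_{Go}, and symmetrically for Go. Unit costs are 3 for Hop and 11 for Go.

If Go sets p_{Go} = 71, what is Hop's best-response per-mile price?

48.1

Hop's profit: π = (p_{Hop} − 3)(253 − 5p_{Hop} + 3p_{Go}).
∂π/∂p_{Hop} = 268 − 10p_{Hop} + 3p_{Go} = 0 ⇒ p_{Hop} = 26.8 + 0.3p_{Go}.
At p_{Go} = 71: p_{Hop} = 26.8 + 0.3·71 = 48.1.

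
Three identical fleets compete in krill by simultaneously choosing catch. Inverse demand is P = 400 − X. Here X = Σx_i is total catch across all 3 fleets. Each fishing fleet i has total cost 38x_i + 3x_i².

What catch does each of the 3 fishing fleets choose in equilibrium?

A representative fishing fleet's profit is π_i = x_i(400 − X) − 38x_i − 3x_i², with X = x_i + Σ_{j≠i} x_j.
First-order condition: 362 − 8x_i − Σ_{j≠i} x_j = 0.
With identical fishing fleets, set every x_j = x: then 362 − 8x − 2x = 0, i.e. x = 362/10 = 36.2.

36.2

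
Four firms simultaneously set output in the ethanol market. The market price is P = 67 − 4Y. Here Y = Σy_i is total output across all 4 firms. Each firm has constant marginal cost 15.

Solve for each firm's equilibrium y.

2.6

A representative firm's profit is π_i = y_i(67 − 4Y) − 15y_i, with Y = y_i + Σ_{j≠i} y_j.
First-order condition: 52 − 8y_i − 4Σ_{j≠i} y_j = 0.
In a symmetric equilibrium every firm chooses the same y, so Σ_{j≠i} y_j = 3y. The condition becomes 52 − 20y = 0, giving y = 52/20 = 2.6.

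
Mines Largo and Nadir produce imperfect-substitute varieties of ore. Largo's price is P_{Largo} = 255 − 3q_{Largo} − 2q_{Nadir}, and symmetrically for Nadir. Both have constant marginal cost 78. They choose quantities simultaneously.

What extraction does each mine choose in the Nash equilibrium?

Mine Largo's profit: π = q_{Largo}(255 − 3q_{Largo} − 2q_{Nadir}) − 78q_{Largo}.
∂π/∂q_{Largo} = 177 − 6q_{Largo} − 2q_{Nadir} = 0 ⇒ q_{Largo} = 29.5 − (1/3)q_{Nadir}.
Setting q_{Largo} = q_{Nadir} in the reaction function: q_{Largo} = 29.5 − (1/3)q_{Largo}, so q_{Largo} = 29.5 / (4/3) = 22.125.

22.125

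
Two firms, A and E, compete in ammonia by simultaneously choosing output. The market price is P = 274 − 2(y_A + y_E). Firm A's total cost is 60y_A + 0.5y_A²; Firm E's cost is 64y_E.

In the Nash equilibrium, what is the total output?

Firm A's profit: π = y_A(274 − 2(y_A + y_E)) − 60y_A − 0.5y_A².
∂π/∂y_A = 214 − 5y_A − 2y_E = 0, so y_A = 42.8 − 0.4y_E.
For E: ∂π/∂y_E = 210 − 4y_E − 2y_A = 0 ⇒ y_E = 52.5 − 0.5y_A.
Solving the two reaction functions simultaneously: (1 − (−0.4)(−0.5))y_A = 42.8 − 0.4·52.5, so 0.8y_A = 21.8 and y_A = 27.25.
Then y_E = 52.5 − 0.5·27.25 = 38.875.
Total output: 27.25 + 38.875 = 66.125.

66.125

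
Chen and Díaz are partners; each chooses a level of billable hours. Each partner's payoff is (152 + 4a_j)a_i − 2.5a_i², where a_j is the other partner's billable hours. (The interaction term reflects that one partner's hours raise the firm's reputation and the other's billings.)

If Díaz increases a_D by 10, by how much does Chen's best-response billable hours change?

Chen's payoff is (152 + 4a_D)a_C − 2.5a_C².
∂π/∂a_C = 152 + 4a_D − 5a_C = 0, so a_C = 30.4 + 0.8a_D.
The reaction-function slope is 0.8, so a 10-unit rise in a_D moves a_C by 0.8 × 10 = 8. Chen's best response rises — the actions are strategic complements.

8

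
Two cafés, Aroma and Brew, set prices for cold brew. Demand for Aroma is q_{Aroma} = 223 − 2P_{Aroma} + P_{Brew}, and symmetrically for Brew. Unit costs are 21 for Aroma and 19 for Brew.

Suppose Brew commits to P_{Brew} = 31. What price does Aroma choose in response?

Aroma's profit: π = (P_{Aroma} − 21)(223 − 2P_{Aroma} + P_{Brew}).
∂π/∂P_{Aroma} = 265 − 4P_{Aroma} + P_{Brew} = 0 ⇒ P_{Aroma} = 66.25 + 0.25P_{Brew}.
At P_{Brew} = 31: P_{Aroma} = 66.25 + 0.25·31 = 74.

74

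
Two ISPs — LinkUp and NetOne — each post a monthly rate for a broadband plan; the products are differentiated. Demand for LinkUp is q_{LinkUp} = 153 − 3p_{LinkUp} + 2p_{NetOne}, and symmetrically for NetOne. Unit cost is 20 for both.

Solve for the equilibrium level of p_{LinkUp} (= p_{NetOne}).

53.25

LinkUp's profit: π = (p_{LinkUp} − 20)(153 − 3p_{LinkUp} + 2p_{NetOne}).
∂π/∂p_{LinkUp} = 213 − 6p_{LinkUp} + 2p_{NetOne} = 0 ⇒ p_{LinkUp} = 35.5 + (1/3)p_{NetOne}.
Setting p_{LinkUp} = p_{NetOne} in the reaction function: p_{LinkUp} = 35.5 + (1/3)p_{LinkUp}, so p_{LinkUp} = 35.5 / (2/3) = 53.25.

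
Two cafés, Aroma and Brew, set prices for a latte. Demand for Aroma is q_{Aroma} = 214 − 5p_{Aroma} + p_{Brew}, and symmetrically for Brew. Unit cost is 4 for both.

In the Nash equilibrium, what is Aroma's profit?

2420

Aroma's profit: π = (p_{Aroma} − 4)(214 − 5p_{Aroma} + p_{Brew}).
∂π/∂p_{Aroma} = 234 − 10p_{Aroma} + p_{Brew} = 0 ⇒ p_{Aroma} = 23.4 + 0.1p_{Brew}.
By symmetry p_{Brew} = p_{Aroma}; substituting into the reaction function, 0.9p_{Aroma} = 23.4 and p_{Aroma} = 26.
q_{Aroma} = 214 − 5·26 + 26 = 110.
Profit = (26 − 4)·110 = 2420.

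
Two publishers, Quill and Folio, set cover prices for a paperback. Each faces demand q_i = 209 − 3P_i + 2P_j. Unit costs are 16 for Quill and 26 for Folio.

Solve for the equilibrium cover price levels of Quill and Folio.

Quill's profit: π = (P_{Quill} − 16)(209 − 3P_{Quill} + 2P_{Folio}).
∂π/∂P_{Quill} = 257 − 6P_{Quill} + 2P_{Folio} = 0 ⇒ P_{Quill} = 257/6 + (1/3)P_{Folio}.
Similarly P_{Folio} = 287/6 + (1/3)P_{Quill}.
Plugging P_{Folio} into Quill's best response: P_{Quill} = 257/6 + (1/3)(287/6 + (1/3)P_{Quill}) ⇒ (8/9)P_{Quill} = 529/9, so P_{Quill} = 66.125.
Then P_{Folio} = 287/6 + (1/3)·66.125 = 69.875.

66.125, 69.875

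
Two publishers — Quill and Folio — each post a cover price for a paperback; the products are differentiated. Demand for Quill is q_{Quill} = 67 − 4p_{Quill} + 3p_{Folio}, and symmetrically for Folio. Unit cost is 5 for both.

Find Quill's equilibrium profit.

615.04

Quill's profit: π = (p_{Quill} − 5)(67 − 4p_{Quill} + 3p_{Folio}).
∂π/∂p_{Quill} = 87 − 8p_{Quill} + 3p_{Folio} = 0 ⇒ p_{Quill} = 10.875 + 0.375p_{Folio}.
By symmetry p_{Folio} = p_{Quill}; substituting into the reaction function, 0.625p_{Quill} = 10.875 and p_{Quill} = 17.4.
q_{Quill} = 67 − 4·17.4 + 3·17.4 = 49.6.
Profit = (17.4 − 5)·49.6 = 615.04.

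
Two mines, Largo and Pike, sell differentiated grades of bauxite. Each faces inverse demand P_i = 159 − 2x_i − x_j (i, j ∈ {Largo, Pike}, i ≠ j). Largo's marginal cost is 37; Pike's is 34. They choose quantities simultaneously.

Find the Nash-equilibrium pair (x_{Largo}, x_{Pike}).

Mine Largo's profit: π = x_{Largo}(159 − 2x_{Largo} − x_{Pike}) − 37x_{Largo}.
∂π/∂x_{Largo} = 122 − 4x_{Largo} − x_{Pike} = 0 ⇒ x_{Largo} = 30.5 − 0.25x_{Pike}.
Similarly x_{Pike} = 31.25 − 0.25x_{Largo}.
Solving the two reaction functions simultaneously: (1 − (−0.25)(−0.25))x_{Largo} = 30.5 − 0.25·31.25, so 0.9375x_{Largo} = 22.6875 and x_{Largo} = 24.2.
Then x_{Pike} = 31.25 − 0.25·24.2 = 25.2.

24.2, 25.2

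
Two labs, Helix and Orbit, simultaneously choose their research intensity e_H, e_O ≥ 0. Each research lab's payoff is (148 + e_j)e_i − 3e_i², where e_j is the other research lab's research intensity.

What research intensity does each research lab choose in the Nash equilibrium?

29.6

Helix's payoff is (148 + e_O)e_H − 3e_H².
∂π/∂e_H = 148 + e_O − 6e_H = 0, so e_H = 74/3 + (1/6)e_O.
The game is symmetric, so in equilibrium e_O = e_H: the reaction function gives (5/6)e_H = 74/3, hence e_H = 29.6.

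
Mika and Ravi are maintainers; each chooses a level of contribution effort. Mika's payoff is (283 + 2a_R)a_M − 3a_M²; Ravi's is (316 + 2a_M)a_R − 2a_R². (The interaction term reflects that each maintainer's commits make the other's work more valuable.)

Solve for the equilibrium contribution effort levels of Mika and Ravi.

Expanding Mika's payoff: 283a_M + 2a_Ra_M − 3a_M².
∂π/∂a_M = 283 + 2a_R − 6a_M = 0, so a_M = 283/6 + (1/3)a_R.
Likewise for Ravi: a_R = 79 + 0.5a_M.
Solving the two reaction functions simultaneously: (1 − (1/3)(0.5))a_M = 283/6 + (1/3)·79, so (5/6)a_M = 73.5 and a_M = 88.2.
Then a_R = 79 + 0.5·88.2 = 123.1.

88.2, 123.1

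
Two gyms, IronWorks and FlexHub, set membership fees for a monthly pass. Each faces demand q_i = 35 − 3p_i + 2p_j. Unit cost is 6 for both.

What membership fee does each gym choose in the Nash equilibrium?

13.25

IronWorks's profit: π = (p_{IronWorks} − 6)(35 − 3p_{IronWorks} + 2p_{FlexHub}).
∂π/∂p_{IronWorks} = 53 − 6p_{IronWorks} + 2p_{FlexHub} = 0 ⇒ p_{IronWorks} = 53/6 + (1/3)p_{FlexHub}.
The game is symmetric, so in equilibrium p_{FlexHub} = p_{IronWorks}: the reaction function gives (2/3)p_{IronWorks} = 53/6, hence p_{IronWorks} = 13.25.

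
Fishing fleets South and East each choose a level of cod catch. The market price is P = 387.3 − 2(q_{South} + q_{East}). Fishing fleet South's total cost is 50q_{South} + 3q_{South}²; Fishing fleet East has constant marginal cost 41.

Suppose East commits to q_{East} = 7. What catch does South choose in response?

Fishing fleet South's profit: π = q_{South}(387.3 − 2(q_{South} + q_{East})) − 50q_{South} − 3q_{South}².
∂π/∂q_{South} = 337.3 − 10q_{South} − 2q_{East} = 0, so q_{South} = 33.73 − 0.2q_{East}.
At q_{East} = 7: q_{South} = 33.73 − 0.2·7 = 32.33.

32.33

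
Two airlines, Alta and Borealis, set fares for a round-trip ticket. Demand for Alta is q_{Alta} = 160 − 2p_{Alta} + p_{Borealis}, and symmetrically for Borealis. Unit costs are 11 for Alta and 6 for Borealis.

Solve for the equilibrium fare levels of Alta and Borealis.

Alta's profit: π = (p_{Alta} − 11)(160 − 2p_{Alta} + p_{Borealis}).
∂π/∂p_{Alta} = 182 − 4p_{Alta} + p_{Borealis} = 0 ⇒ p_{Alta} = 45.5 + 0.25p_{Borealis}.
Similarly p_{Borealis} = 43 + 0.25p_{Alta}.
Substituting the second reaction function into the first: p_{Alta} = 45.5 + 0.25(43 + 0.25p_{Alta}), which gives 0.9375p_{Alta} = 56.25 ⇒ p_{Alta} = 60.
Then p_{Borealis} = 43 + 0.25·60 = 58.

60, 58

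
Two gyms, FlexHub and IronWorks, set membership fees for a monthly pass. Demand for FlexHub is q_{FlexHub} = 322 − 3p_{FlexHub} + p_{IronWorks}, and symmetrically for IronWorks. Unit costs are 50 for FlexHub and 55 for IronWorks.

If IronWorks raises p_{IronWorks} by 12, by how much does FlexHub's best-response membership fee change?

FlexHub's profit: π = (p_{FlexHub} − 50)(322 − 3p_{FlexHub} + p_{IronWorks}).
∂π/∂p_{FlexHub} = 472 − 6p_{FlexHub} + p_{IronWorks} = 0 ⇒ p_{FlexHub} = 236/3 + (1/6)p_{IronWorks}.
The reaction-function slope is 1/6, so a 12-unit rise in p_{IronWorks} moves p_{FlexHub} by 1/6 × 12 = 2. FlexHub's best response rises — the actions are strategic complements.

2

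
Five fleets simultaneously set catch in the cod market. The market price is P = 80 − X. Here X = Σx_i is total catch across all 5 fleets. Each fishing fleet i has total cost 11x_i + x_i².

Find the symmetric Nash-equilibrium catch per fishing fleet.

A representative fishing fleet's profit is π_i = x_i(80 − X) − 11x_i − x_i², with X = x_i + Σ_{j≠i} x_j.
First-order condition: 69 − 4x_i − Σ_{j≠i} x_j = 0.
In a symmetric equilibrium every fishing fleet chooses the same x, so Σ_{j≠i} x_j = 4x. The condition becomes 69 − 8x = 0, giving x = 69/8 = 8.625.

8.625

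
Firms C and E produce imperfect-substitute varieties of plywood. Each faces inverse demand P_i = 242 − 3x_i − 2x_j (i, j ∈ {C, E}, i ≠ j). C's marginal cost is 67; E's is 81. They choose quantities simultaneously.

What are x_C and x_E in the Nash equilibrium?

22.75, 19.25

Firm C's profit: π = x_C(242 − 3x_C − 2x_E) − 67x_C.
∂π/∂x_C = 175 − 6x_C − 2x_E = 0 ⇒ x_C = 175/6 − (1/3)x_E.
Similarly x_E = 161/6 − (1/3)x_C.
Plugging x_E into C's best response: x_C = 175/6 − (1/3)(161/6 − (1/3)x_C) ⇒ (8/9)x_C = 182/9, so x_C = 22.75.
Then x_E = 161/6 − (1/3)·22.75 = 19.25.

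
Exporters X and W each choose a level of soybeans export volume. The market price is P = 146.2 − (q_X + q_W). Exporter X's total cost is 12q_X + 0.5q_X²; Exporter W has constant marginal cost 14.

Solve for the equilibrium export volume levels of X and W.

27.24, 52.48

Exporter X's profit: π = q_X(146.2 − (q_X + q_W)) − 12q_X − 0.5q_X².
∂π/∂q_X = 134.2 − 3q_X − q_W = 0, so q_X = 671/15 − (1/3)q_W.
For W: ∂π/∂q_W = 132.2 − 2q_W − q_X = 0 ⇒ q_W = 66.1 − 0.5q_X.
Substituting the second reaction function into the first: q_X = 671/15 − (1/3)(66.1 − 0.5q_X), which gives (5/6)q_X = 22.7 ⇒ q_X = 27.24.
Then q_W = 66.1 − 0.5·27.24 = 52.48.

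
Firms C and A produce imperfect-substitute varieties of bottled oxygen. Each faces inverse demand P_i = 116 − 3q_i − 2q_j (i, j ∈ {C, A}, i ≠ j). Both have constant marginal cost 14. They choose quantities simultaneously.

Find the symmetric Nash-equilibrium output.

12.75

Firm C's profit: π = q_C(116 − 3q_C − 2q_A) − 14q_C.
∂π/∂q_C = 102 − 6q_C − 2q_A = 0 ⇒ q_C = 17 − (1/3)q_A.
Setting q_C = q_A in the reaction function: q_C = 17 − (1/3)q_C, so q_C = 17 / (4/3) = 12.75.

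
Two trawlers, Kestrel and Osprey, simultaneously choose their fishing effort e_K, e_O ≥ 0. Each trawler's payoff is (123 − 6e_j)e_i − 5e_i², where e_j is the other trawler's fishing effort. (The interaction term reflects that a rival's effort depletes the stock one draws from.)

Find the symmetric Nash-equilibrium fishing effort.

7.6875

Kestrel's payoff is (123 − 6e_O)e_K − 5e_K².
∂π/∂e_K = 123 − 6e_O − 10e_K = 0, so e_K = 12.3 − 0.6e_O.
By symmetry e_O = e_K; substituting into the reaction function, 1.6e_K = 12.3 and e_K = 7.6875.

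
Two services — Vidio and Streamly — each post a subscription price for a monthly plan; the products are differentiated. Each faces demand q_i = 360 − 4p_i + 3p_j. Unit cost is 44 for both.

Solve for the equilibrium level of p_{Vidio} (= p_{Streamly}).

Vidio's profit: π = (p_{Vidio} − 44)(360 − 4p_{Vidio} + 3p_{Streamly}).
∂π/∂p_{Vidio} = 536 − 8p_{Vidio} + 3p_{Streamly} = 0 ⇒ p_{Vidio} = 67 + 0.375p_{Streamly}.
The game is symmetric, so in equilibrium p_{Streamly} = p_{Vidio}: the reaction function gives 0.625p_{Vidio} = 67, hence p_{Vidio} = 107.2.

107.2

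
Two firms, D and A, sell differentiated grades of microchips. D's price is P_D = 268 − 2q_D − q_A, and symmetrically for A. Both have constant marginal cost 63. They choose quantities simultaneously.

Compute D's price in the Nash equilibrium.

145

Firm D's profit: π = q_D(268 − 2q_D − q_A) − 63q_D.
∂π/∂q_D = 205 − 4q_D − q_A = 0 ⇒ q_D = 51.25 − 0.25q_A.
By symmetry q_A = q_D; substituting into the reaction function, 1.25q_D = 51.25 and q_D = 41.
P_D = 268 − 2·41 − 41 = 145.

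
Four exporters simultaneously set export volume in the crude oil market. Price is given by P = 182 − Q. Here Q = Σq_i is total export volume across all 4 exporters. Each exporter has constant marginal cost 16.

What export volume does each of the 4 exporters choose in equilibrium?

33.2

A representative exporter's profit is π_i = q_i(182 − Q) − 16q_i, with Q = q_i + Σ_{j≠i} q_j.
First-order condition: 166 − 2q_i − Σ_{j≠i} q_j = 0.
With identical exporters, set every q_j = q: then 166 − 2q − 3q = 0, i.e. q = 166/5 = 33.2.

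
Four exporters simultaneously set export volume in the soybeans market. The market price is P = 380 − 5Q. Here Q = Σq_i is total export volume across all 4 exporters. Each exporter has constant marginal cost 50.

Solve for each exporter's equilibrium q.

13.2

A representative exporter's profit is π_i = q_i(380 − 5Q) − 50q_i, with Q = q_i + Σ_{j≠i} q_j.
First-order condition: 330 − 10q_i − 5Σ_{j≠i} q_j = 0.
Imposing symmetry (q_j = q for all j) turns Σ_{j≠i} q_j into 3q, so 330 = 25q and q = 13.2.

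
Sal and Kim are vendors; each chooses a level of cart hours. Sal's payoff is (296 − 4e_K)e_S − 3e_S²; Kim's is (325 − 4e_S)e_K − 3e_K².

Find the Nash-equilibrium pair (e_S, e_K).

23.8, 38.3

Expanding Sal's payoff: 296e_S − 4e_Ke_S − 3e_S².
∂π/∂e_S = 296 − 4e_K − 6e_S = 0, so e_S = 148/3 − (2/3)e_K.
Likewise for Kim: e_K = 325/6 − (2/3)e_S.
Solving the two reaction functions simultaneously: (1 − (−2/3)(−2/3))e_S = 148/3 − (2/3)·(325/6), so (5/9)e_S = 119/9 and e_S = 23.8.
Then e_K = 325/6 − (2/3)·23.8 = 38.3.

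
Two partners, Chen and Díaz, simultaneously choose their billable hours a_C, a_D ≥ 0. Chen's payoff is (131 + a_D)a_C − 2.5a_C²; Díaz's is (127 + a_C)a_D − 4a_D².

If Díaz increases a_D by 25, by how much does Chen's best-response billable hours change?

Expanding Chen's payoff: 131a_C + a_Da_C − 2.5a_C².
∂π/∂a_C = 131 + a_D − 5a_C = 0, so a_C = 26.2 + 0.2a_D.
The reaction-function slope is 0.2, so a 25-unit rise in a_D moves a_C by 0.2 × 25 = 5. Chen's best response rises — the actions are strategic complements.

5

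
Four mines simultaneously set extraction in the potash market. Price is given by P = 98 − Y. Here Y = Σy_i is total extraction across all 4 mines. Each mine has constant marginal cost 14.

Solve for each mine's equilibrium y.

16.8

A representative mine's profit is π_i = y_i(98 − Y) − 14y_i, with Y = y_i + Σ_{j≠i} y_j.
First-order condition: 84 − 2y_i − Σ_{j≠i} y_j = 0.
Imposing symmetry (y_j = y for all j) turns Σ_{j≠i} y_j into 3y, so 84 = 5y and y = 16.8.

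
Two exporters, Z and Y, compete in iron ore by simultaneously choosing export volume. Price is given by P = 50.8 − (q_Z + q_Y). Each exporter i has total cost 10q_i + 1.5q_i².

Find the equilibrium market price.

Exporter Z's profit: π = q_Z(50.8 − (q_Z + q_Y)) − 10q_Z − 1.5q_Z².
∂π/∂q_Z = 40.8 − 5q_Z − q_Y = 0, so q_Z = 8.16 − 0.2q_Y.
Setting q_Z = q_Y in the reaction function: q_Z = 8.16 − 0.2q_Z, so q_Z = 8.16 / 1.2 = 6.8.
Equilibrium price: P = 50.8 − 13.6 = 37.2.

37.2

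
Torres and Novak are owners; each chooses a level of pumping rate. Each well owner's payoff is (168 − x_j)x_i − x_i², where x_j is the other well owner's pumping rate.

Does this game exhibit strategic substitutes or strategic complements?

Torres's payoff is (168 − x_N)x_T − x_T².
∂π/∂x_T = 168 − x_N − 2x_T = 0, so x_T = 84 − 0.5x_N.
The best-response slope dx_T/dx_N = −0.5 < 0: the reaction function is downward-sloping, so the choices are strategic substitutes.

strategic substitutes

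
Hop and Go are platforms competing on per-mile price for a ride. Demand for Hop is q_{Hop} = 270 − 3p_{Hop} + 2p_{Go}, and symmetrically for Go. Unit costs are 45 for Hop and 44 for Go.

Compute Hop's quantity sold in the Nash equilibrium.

Hop's profit: π = (p_{Hop} − 45)(270 − 3p_{Hop} + 2p_{Go}).
∂π/∂p_{Hop} = 405 − 6p_{Hop} + 2p_{Go} = 0 ⇒ p_{Hop} = 67.5 + (1/3)p_{Go}.
Similarly p_{Go} = 67 + (1/3)p_{Hop}.
Substituting the second reaction function into the first: p_{Hop} = 67.5 + (1/3)(67 + (1/3)p_{Hop}), which gives (8/9)p_{Hop} = 539/6 ⇒ p_{Hop} = 101.0625.
Then p_{Go} = 67 + (1/3)·101.0625 = 100.6875.
q_{Hop} = 270 − 3·101.0625 + 2·100.6875 = 168.1875.

168.1875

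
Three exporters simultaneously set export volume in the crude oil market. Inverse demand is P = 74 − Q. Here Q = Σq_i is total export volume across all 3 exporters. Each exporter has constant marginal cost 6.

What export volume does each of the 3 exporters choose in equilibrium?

A representative exporter's profit is π_i = q_i(74 − Q) − 6q_i, with Q = q_i + Σ_{j≠i} q_j.
First-order condition: 68 − 2q_i − Σ_{j≠i} q_j = 0.
Imposing symmetry (q_j = q for all j) turns Σ_{j≠i} q_j into 2q, so 68 = 4q and q = 17.

17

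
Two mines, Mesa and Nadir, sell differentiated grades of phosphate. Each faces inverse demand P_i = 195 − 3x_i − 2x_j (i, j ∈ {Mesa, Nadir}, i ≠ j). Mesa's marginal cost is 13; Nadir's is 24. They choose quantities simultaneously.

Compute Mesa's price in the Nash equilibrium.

Mine Mesa's profit: π = x_{Mesa}(195 − 3x_{Mesa} − 2x_{Nadir}) − 13x_{Mesa}.
∂π/∂x_{Mesa} = 182 − 6x_{Mesa} − 2x_{Nadir} = 0 ⇒ x_{Mesa} = 91/3 − (1/3)x_{Nadir}.
Similarly x_{Nadir} = 28.5 − (1/3)x_{Mesa}.
Solving the two reaction functions simultaneously: (1 − (−1/3)(−1/3))x_{Mesa} = 91/3 − (1/3)·28.5, so (8/9)x_{Mesa} = 125/6 and x_{Mesa} = 23.4375.
Then x_{Nadir} = 28.5 − (1/3)·23.4375 = 20.6875.
P_{Mesa} = 195 − 3·23.4375 − 2·20.6875 = 83.3125.

83.3125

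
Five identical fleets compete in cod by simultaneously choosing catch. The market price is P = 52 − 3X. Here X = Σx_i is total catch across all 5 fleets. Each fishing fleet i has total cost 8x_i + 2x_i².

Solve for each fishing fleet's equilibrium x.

A representative fishing fleet's profit is π_i = x_i(52 − 3X) − 8x_i − 2x_i², with X = x_i + Σ_{j≠i} x_j.
First-order condition: 44 − 10x_i − 3Σ_{j≠i} x_j = 0.
Imposing symmetry (x_j = x for all j) turns Σ_{j≠i} x_j into 4x, so 44 = 22x and x = 2.

2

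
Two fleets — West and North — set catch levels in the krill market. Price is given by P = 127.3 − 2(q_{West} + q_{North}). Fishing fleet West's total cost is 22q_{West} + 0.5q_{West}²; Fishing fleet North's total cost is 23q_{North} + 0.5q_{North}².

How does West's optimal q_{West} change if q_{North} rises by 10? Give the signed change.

-4

Fishing fleet West's profit: π = q_{West}(127.3 − 2(q_{West} + q_{North})) − 22q_{West} − 0.5q_{West}².
∂π/∂q_{West} = 105.3 − 5q_{West} − 2q_{North} = 0, so q_{West} = 21.06 − 0.4q_{North}.
The reaction-function slope is −0.4, so a 10-unit rise in q_{North} moves q_{West} by −0.4 × 10 = −4. West's best response falls — the actions are strategic substitutes.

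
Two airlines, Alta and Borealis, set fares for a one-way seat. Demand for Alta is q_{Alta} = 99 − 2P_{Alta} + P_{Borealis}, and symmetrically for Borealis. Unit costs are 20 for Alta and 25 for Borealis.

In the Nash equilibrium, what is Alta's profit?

Alta's profit: π = (P_{Alta} − 20)(99 − 2P_{Alta} + P_{Borealis}).
∂π/∂P_{Alta} = 139 − 4P_{Alta} + P_{Borealis} = 0 ⇒ P_{Alta} = 34.75 + 0.25P_{Borealis}.
Similarly P_{Borealis} = 37.25 + 0.25P_{Alta}.
Plugging P_{Borealis} into Alta's best response: P_{Alta} = 34.75 + 0.25(37.25 + 0.25P_{Alta}) ⇒ 0.9375P_{Alta} = 44.0625, so P_{Alta} = 47.
Then P_{Borealis} = 37.25 + 0.25·47 = 49.
q_{Alta} = 99 − 2·47 + 49 = 54.
Profit = (47 − 20)·54 = 1458.

1458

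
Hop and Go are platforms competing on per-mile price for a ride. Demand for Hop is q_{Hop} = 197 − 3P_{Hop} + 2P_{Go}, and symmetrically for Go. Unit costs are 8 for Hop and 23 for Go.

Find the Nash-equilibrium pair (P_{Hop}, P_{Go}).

Hop's profit: π = (P_{Hop} − 8)(197 − 3P_{Hop} + 2P_{Go}).
∂π/∂P_{Hop} = 221 − 6P_{Hop} + 2P_{Go} = 0 ⇒ P_{Hop} = 221/6 + (1/3)P_{Go}.
Similarly P_{Go} = 133/3 + (1/3)P_{Hop}.
Plugging P_{Go} into Hop's best response: P_{Hop} = 221/6 + (1/3)(133/3 + (1/3)P_{Hop}) ⇒ (8/9)P_{Hop} = 929/18, so P_{Hop} = 58.0625.
Then P_{Go} = 133/3 + (1/3)·58.0625 = 63.6875.

58.0625, 63.6875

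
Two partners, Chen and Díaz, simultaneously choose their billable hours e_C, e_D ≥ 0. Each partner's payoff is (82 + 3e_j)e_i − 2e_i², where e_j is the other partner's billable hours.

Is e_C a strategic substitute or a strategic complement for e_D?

strategic complements

Chen's payoff is (82 + 3e_D)e_C − 2e_C².
∂π/∂e_C = 82 + 3e_D − 4e_C = 0, so e_C = 20.5 + 0.75e_D.
The best-response slope de_C/de_D = 0.75 > 0: the reaction function is upward-sloping, so the choices are strategic complements.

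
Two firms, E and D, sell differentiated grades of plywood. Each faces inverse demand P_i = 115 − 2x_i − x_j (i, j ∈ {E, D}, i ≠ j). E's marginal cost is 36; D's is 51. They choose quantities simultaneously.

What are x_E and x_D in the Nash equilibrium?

16.8, 11.8

Firm E's profit: π = x_E(115 − 2x_E − x_D) − 36x_E.
∂π/∂x_E = 79 − 4x_E − x_D = 0 ⇒ x_E = 19.75 − 0.25x_D.
Similarly x_D = 16 − 0.25x_E.
Substituting the second reaction function into the first: x_E = 19.75 − 0.25(16 − 0.25x_E), which gives 0.9375x_E = 15.75 ⇒ x_E = 16.8.
Then x_D = 16 − 0.25·16.8 = 11.8.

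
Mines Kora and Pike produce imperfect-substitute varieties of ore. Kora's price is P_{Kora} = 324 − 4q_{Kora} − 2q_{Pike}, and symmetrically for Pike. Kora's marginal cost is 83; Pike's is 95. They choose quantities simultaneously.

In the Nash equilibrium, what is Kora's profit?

Mine Kora's profit: π = q_{Kora}(324 − 4q_{Kora} − 2q_{Pike}) − 83q_{Kora}.
∂π/∂q_{Kora} = 241 − 8q_{Kora} − 2q_{Pike} = 0 ⇒ q_{Kora} = 30.125 − 0.25q_{Pike}.
Similarly q_{Pike} = 28.625 − 0.25q_{Kora}.
Plugging q_{Pike} into Kora's best response: q_{Kora} = 30.125 − 0.25(28.625 − 0.25q_{Kora}) ⇒ 0.9375q_{Kora} = 735/32, so q_{Kora} = 24.5.
Then q_{Pike} = 28.625 − 0.25·24.5 = 22.5.
P_{Kora} = 324 − 4·24.5 − 2·22.5 = 181.
Profit = (181 − 83)·24.5 = 2401.

2401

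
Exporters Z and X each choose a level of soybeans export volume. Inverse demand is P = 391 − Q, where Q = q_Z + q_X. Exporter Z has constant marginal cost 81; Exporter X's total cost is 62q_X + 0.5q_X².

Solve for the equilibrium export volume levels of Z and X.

Exporter Z's profit: π = q_Z(391 − (q_Z + q_X)) − 81q_Z.
∂π/∂q_Z = 310 − 2q_Z − q_X = 0, so q_Z = 155 − 0.5q_X.
For X: ∂π/∂q_X = 329 − 3q_X − q_Z = 0 ⇒ q_X = 329/3 − (1/3)q_Z.
Substituting the second reaction function into the first: q_Z = 155 − 0.5(329/3 − (1/3)q_Z), which gives (5/6)q_Z = 601/6 ⇒ q_Z = 120.2.
Then q_X = 329/3 − (1/3)·120.2 = 69.6.

120.2, 69.6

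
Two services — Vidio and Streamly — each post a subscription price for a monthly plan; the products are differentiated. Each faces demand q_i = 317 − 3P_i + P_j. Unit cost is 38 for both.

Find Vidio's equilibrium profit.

Vidio's profit: π = (P_{Vidio} − 38)(317 − 3P_{Vidio} + P_{Streamly}).
∂π/∂P_{Vidio} = 431 − 6P_{Vidio} + P_{Streamly} = 0 ⇒ P_{Vidio} = 431/6 + (1/6)P_{Streamly}.
Setting P_{Vidio} = P_{Streamly} in the reaction function: P_{Vidio} = 431/6 + (1/6)P_{Vidio}, so P_{Vidio} = (431/6) / (5/6) = 86.2.
q_{Vidio} = 317 − 3·86.2 + 86.2 = 144.6.
Profit = (86.2 − 38)·144.6 = 6969.72.

6969.72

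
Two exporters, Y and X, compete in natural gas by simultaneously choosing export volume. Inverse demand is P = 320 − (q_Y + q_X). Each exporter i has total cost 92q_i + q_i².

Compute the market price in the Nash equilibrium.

Exporter Y's profit: π = q_Y(320 − (q_Y + q_X)) − 92q_Y − q_Y².
∂π/∂q_Y = 228 − 4q_Y − q_X = 0, so q_Y = 57 − 0.25q_X.
By symmetry q_X = q_Y; substituting into the reaction function, 1.25q_Y = 57 and q_Y = 45.6.
Equilibrium price: P = 320 − 91.2 = 228.8.

228.8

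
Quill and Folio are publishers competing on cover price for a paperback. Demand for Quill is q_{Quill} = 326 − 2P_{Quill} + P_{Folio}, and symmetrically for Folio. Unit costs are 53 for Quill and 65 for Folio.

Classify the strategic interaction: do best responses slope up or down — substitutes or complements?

Quill's profit: π = (P_{Quill} − 53)(326 − 2P_{Quill} + P_{Folio}).
∂π/∂P_{Quill} = 432 − 4P_{Quill} + P_{Folio} = 0 ⇒ P_{Quill} = 108 + 0.25P_{Folio}.
The best-response slope dP_{Quill}/dP_{Folio} = 0.25 > 0: the reaction function is upward-sloping, so the choices are strategic complements.

strategic complements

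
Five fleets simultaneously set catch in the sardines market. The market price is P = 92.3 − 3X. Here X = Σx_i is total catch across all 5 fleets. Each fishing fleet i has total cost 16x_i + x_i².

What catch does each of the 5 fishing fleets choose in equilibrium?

A representative fishing fleet's profit is π_i = x_i(92.3 − 3X) − 16x_i − x_i², with X = x_i + Σ_{j≠i} x_j.
First-order condition: 76.3 − 8x_i − 3Σ_{j≠i} x_j = 0.
With identical fishing fleets, set every x_j = x: then 76.3 − 8x − 12x = 0, i.e. x = 76.3/20 = 3.815.

3.815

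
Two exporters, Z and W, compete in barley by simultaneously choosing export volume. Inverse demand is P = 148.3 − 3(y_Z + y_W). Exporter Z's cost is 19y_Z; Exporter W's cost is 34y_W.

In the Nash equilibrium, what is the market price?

67.1

Exporter Z's profit: π = y_Z(148.3 − 3(y_Z + y_W)) − 19y_Z.
∂π/∂y_Z = 129.3 − 6y_Z − 3y_W = 0, so y_Z = 21.55 − 0.5y_W.
By the same steps for W: y_W = 19.05 − 0.5y_Z.
Plugging y_W into Z's best response: y_Z = 21.55 − 0.5(19.05 − 0.5y_Z) ⇒ 0.75y_Z = 12.025, so y_Z = 481/30.
Then y_W = 19.05 − 0.5·(481/30) = 331/30.
Equilibrium price: P = 148.3 − 3·(406/15) = 67.1.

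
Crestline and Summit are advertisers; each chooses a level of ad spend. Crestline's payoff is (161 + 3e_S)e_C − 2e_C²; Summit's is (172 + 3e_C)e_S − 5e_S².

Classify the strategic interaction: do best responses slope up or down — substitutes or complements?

strategic complements

Expanding Crestline's payoff: 161e_C + 3e_Se_C − 2e_C².
∂π/∂e_C = 161 + 3e_S − 4e_C = 0, so e_C = 40.25 + 0.75e_S.
The best-response slope de_C/de_S = 0.75 > 0: the reaction function is upward-sloping, so the choices are strategic complements.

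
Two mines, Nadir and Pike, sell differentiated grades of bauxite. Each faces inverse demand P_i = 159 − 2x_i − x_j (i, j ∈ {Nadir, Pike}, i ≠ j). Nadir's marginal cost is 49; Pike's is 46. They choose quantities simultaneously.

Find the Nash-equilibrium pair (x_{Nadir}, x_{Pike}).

21.8, 22.8

Mine Nadir's profit: π = x_{Nadir}(159 − 2x_{Nadir} − x_{Pike}) − 49x_{Nadir}.
∂π/∂x_{Nadir} = 110 − 4x_{Nadir} − x_{Pike} = 0 ⇒ x_{Nadir} = 27.5 − 0.25x_{Pike}.
Similarly x_{Pike} = 28.25 − 0.25x_{Nadir}.
Substituting the second reaction function into the first: x_{Nadir} = 27.5 − 0.25(28.25 − 0.25x_{Nadir}), which gives 0.9375x_{Nadir} = 20.4375 ⇒ x_{Nadir} = 21.8.
Then x_{Pike} = 28.25 − 0.25·21.8 = 22.8.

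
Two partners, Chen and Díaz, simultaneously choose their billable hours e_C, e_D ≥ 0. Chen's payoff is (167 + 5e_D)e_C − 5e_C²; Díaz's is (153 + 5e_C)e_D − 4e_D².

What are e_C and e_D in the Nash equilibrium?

Expanding Chen's payoff: 167e_C + 5e_De_C − 5e_C².
∂π/∂e_C = 167 + 5e_D − 10e_C = 0, so e_C = 16.7 + 0.5e_D.
Likewise for Díaz: e_D = 19.125 + 0.625e_C.
Substituting the second reaction function into the first: e_C = 16.7 + 0.5(19.125 + 0.625e_C), which gives 0.6875e_C = 26.2625 ⇒ e_C = 38.2.
Then e_D = 19.125 + 0.625·38.2 = 43.

38.2, 43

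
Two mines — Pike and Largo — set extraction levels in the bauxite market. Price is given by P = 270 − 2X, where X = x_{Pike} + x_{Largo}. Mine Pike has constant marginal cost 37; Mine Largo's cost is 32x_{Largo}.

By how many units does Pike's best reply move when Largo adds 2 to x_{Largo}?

Mine Pike's profit: π = x_{Pike}(270 − 2(x_{Pike} + x_{Largo})) − 37x_{Pike}.
∂π/∂x_{Pike} = 233 − 4x_{Pike} − 2x_{Largo} = 0, so x_{Pike} = 58.25 − 0.5x_{Largo}.
The reaction-function slope is −0.5, so a 2-unit rise in x_{Largo} moves x_{Pike} by −0.5 × 2 = −1. Pike's best response falls — the actions are strategic substitutes.

-1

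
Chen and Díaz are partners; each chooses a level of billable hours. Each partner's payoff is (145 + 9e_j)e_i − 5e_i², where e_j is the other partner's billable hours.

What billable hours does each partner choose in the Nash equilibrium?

Chen's payoff is (145 + 9e_D)e_C − 5e_C².
∂π/∂e_C = 145 + 9e_D − 10e_C = 0, so e_C = 14.5 + 0.9e_D.
Setting e_C = e_D in the reaction function: e_C = 14.5 + 0.9e_C, so e_C = 14.5 / 0.1 = 145.

145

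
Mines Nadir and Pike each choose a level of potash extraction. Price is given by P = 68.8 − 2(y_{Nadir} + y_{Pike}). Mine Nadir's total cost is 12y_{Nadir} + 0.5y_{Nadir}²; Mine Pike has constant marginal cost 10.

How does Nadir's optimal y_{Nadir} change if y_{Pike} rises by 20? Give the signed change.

Mine Nadir's profit: π = y_{Nadir}(68.8 − 2(y_{Nadir} + y_{Pike})) − 12y_{Nadir} − 0.5y_{Nadir}².
∂π/∂y_{Nadir} = 56.8 − 5y_{Nadir} − 2y_{Pike} = 0, so y_{Nadir} = 11.36 − 0.4y_{Pike}.
The reaction-function slope is −0.4, so a 20-unit rise in y_{Pike} moves y_{Nadir} by −0.4 × 20 = −8. Nadir's best response falls — the actions are strategic substitutes.

-8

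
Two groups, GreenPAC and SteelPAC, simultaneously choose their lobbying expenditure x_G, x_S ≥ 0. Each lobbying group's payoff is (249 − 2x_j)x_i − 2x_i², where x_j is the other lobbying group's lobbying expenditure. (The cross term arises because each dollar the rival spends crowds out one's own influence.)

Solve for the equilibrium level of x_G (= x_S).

GreenPAC's payoff is (249 − 2x_S)x_G − 2x_G².
∂π/∂x_G = 249 − 2x_S − 4x_G = 0, so x_G = 62.25 − 0.5x_S.
The game is symmetric, so in equilibrium x_S = x_G: the reaction function gives 1.5x_G = 62.25, hence x_G = 41.5.

41.5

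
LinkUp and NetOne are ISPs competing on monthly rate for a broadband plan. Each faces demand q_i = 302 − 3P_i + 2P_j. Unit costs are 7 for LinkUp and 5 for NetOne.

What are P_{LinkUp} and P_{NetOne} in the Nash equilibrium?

80.375, 79.625

LinkUp's profit: π = (P_{LinkUp} − 7)(302 − 3P_{LinkUp} + 2P_{NetOne}).
∂π/∂P_{LinkUp} = 323 − 6P_{LinkUp} + 2P_{NetOne} = 0 ⇒ P_{LinkUp} = 323/6 + (1/3)P_{NetOne}.
Similarly P_{NetOne} = 317/6 + (1/3)P_{LinkUp}.
Plugging P_{NetOne} into LinkUp's best response: P_{LinkUp} = 323/6 + (1/3)(317/6 + (1/3)P_{LinkUp}) ⇒ (8/9)P_{LinkUp} = 643/9, so P_{LinkUp} = 80.375.
Then P_{NetOne} = 317/6 + (1/3)·80.375 = 79.625.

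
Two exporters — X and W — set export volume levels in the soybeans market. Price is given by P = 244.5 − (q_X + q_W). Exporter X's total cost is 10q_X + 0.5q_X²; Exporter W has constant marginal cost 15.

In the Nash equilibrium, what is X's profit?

Exporter X's profit: π = q_X(244.5 − (q_X + q_W)) − 10q_X − 0.5q_X².
∂π/∂q_X = 234.5 − 3q_X − q_W = 0, so q_X = 469/6 − (1/3)q_W.
For W: ∂π/∂q_W = 229.5 − 2q_W − q_X = 0 ⇒ q_W = 114.75 − 0.5q_X.
Plugging q_W into X's best response: q_X = 469/6 − (1/3)(114.75 − 0.5q_X) ⇒ (5/6)q_X = 479/12, so q_X = 47.9.
Then q_W = 114.75 − 0.5·47.9 = 90.8.
Price P = 244.5 − 138.7 = 105.8.
X's profit: (105.8 − 10)·47.9 − 0.5(47.9)² = 3441.615.

3441.615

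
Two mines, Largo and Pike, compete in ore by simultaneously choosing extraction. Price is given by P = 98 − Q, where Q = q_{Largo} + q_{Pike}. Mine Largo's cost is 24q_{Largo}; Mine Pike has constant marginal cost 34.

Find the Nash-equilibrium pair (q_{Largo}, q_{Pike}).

28, 18

Mine Largo's profit: π = q_{Largo}(98 − (q_{Largo} + q_{Pike})) − 24q_{Largo}.
∂π/∂q_{Largo} = 74 − 2q_{Largo} − q_{Pike} = 0, so q_{Largo} = 37 − 0.5q_{Pike}.
By the same steps for Pike: q_{Pike} = 32 − 0.5q_{Largo}.
Plugging q_{Pike} into Largo's best response: q_{Largo} = 37 − 0.5(32 − 0.5q_{Largo}) ⇒ 0.75q_{Largo} = 21, so q_{Largo} = 28.
Then q_{Pike} = 32 − 0.5·28 = 18.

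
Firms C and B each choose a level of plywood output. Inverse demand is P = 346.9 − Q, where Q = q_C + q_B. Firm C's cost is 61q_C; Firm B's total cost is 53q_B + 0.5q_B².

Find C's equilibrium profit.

12714.8176

Firm C's profit: π = q_C(346.9 − (q_C + q_B)) − 61q_C.
∂π/∂q_C = 285.9 − 2q_C − q_B = 0, so q_C = 142.95 − 0.5q_B.
For B: ∂π/∂q_B = 293.9 − 3q_B − q_C = 0 ⇒ q_B = 2939/30 − (1/3)q_C.
Solving the two reaction functions simultaneously: (1 − (−0.5)(−1/3))q_C = 142.95 − 0.5·(2939/30), so (5/6)q_C = 2819/30 and q_C = 112.76.
Then q_B = 2939/30 − (1/3)·112.76 = 60.38.
Price P = 346.9 − 173.14 = 173.76.
C's profit: (173.76 − 61)·112.76 = 12714.8176.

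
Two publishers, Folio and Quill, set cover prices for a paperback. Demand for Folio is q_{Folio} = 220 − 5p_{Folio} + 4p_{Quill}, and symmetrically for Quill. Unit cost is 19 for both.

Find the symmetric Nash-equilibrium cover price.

Folio's profit: π = (p_{Folio} − 19)(220 − 5p_{Folio} + 4p_{Quill}).
∂π/∂p_{Folio} = 315 − 10p_{Folio} + 4p_{Quill} = 0 ⇒ p_{Folio} = 31.5 + 0.4p_{Quill}.
The game is symmetric, so in equilibrium p_{Quill} = p_{Folio}: the reaction function gives 0.6p_{Folio} = 31.5, hence p_{Folio} = 52.5.

52.5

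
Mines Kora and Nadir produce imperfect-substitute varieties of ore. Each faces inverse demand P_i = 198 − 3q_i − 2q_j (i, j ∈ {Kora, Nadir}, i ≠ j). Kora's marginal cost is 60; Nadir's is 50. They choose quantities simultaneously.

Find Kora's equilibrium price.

109.875

Mine Kora's profit: π = q_{Kora}(198 − 3q_{Kora} − 2q_{Nadir}) − 60q_{Kora}.
∂π/∂q_{Kora} = 138 − 6q_{Kora} − 2q_{Nadir} = 0 ⇒ q_{Kora} = 23 − (1/3)q_{Nadir}.
Similarly q_{Nadir} = 74/3 − (1/3)q_{Kora}.
Substituting the second reaction function into the first: q_{Kora} = 23 − (1/3)(74/3 − (1/3)q_{Kora}), which gives (8/9)q_{Kora} = 133/9 ⇒ q_{Kora} = 16.625.
Then q_{Nadir} = 74/3 − (1/3)·16.625 = 19.125.
P_{Kora} = 198 − 3·16.625 − 2·19.125 = 109.875.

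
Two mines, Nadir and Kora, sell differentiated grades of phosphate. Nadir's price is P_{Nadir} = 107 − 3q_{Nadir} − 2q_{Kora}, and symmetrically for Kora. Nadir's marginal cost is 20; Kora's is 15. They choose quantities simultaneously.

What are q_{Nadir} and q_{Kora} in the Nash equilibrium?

10.5625, 11.8125

Mine Nadir's profit: π = q_{Nadir}(107 − 3q_{Nadir} − 2q_{Kora}) − 20q_{Nadir}.
∂π/∂q_{Nadir} = 87 − 6q_{Nadir} − 2q_{Kora} = 0 ⇒ q_{Nadir} = 14.5 − (1/3)q_{Kora}.
Similarly q_{Kora} = 46/3 − (1/3)q_{Nadir}.
Solving the two reaction functions simultaneously: (1 − (−1/3)(−1/3))q_{Nadir} = 14.5 − (1/3)·(46/3), so (8/9)q_{Nadir} = 169/18 and q_{Nadir} = 10.5625.
Then q_{Kora} = 46/3 − (1/3)·10.5625 = 11.8125.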